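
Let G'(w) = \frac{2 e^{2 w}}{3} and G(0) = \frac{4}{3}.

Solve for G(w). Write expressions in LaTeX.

G(w) = \frac{e^{2 w}}{3} + 1

A candidate passes only if d/dw[G] lands on the given G'(w) exactly.
A general antiderivative is \frac{e^{2 w}}{3} + C.
The condition gives C = \frac{4}{3} - (\frac{1}{3}) = 1.
So G(w) = \frac{e^{2 w}}{3} + 1.
Check: d/dw[\frac{e^{2 w}}{3} + 1] = \frac{2 e^{2 w}}{3} = G'(w).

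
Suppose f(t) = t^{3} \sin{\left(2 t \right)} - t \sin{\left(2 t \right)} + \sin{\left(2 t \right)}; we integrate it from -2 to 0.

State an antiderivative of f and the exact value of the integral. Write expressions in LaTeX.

Integrate term by term and add the pieces.
F(t) = - \frac{t^{3} \cos{\left(2 t \right)}}{2} + \frac{3 t^{2} \sin{\left(2 t \right)}}{4} + \frac{5 t \cos{\left(2 t \right)}}{4} - \frac{5 \sin{\left(2 t \right)}}{8} - \frac{\cos{\left(2 t \right)}}{2} is an antiderivative of f.
Check: d/dt[- \frac{t^{3} \cos{\left(2 t \right)}}{2} + \frac{3 t^{2} \sin{\left(2 t \right)}}{4} + \frac{5 t \cos{\left(2 t \right)}}{4} - \frac{5 \sin{\left(2 t \right)}}{8} - \frac{\cos{\left(2 t \right)}}{2}] = t^{3} \sin{\left(2 t \right)} - t \sin{\left(2 t \right)} + \sin{\left(2 t \right)} = f(t).
F(0) = - \frac{1}{2}; F(-2) = \cos{\left(4 \right)} - \frac{19 \sin{\left(4 \right)}}{8}.
Integral = F(0) - F(-2) = \frac{19 \sin{\left(4 \right)}}{8} - \frac{1}{2} - \cos{\left(4 \right)}.

Antiderivative: F(t) = - \frac{t^{3} \cos{\left(2 t \right)}}{2} + \frac{3 t^{2} \sin{\left(2 t \right)}}{4} + \frac{5 t \cos{\left(2 t \right)}}{4} - \frac{5 \sin{\left(2 t \right)}}{8} - \frac{\cos{\left(2 t \right)}}{2}; value = \frac{19 \sin{\left(4 \right)}}{8} - \frac{1}{2} - \cos{\left(4 \right)}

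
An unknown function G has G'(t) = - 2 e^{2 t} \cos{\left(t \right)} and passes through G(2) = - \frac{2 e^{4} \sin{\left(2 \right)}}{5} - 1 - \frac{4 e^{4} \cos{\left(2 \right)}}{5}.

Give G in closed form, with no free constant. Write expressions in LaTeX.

G(t) = - \frac{2 e^{2 t} \sin{\left(t \right)} + 4 e^{2 t} \cos{\left(t \right)} + 5}{5}

Check a candidate G(t) by differentiating: d/dt[G] must match the given G'(t).
A general antiderivative is - \frac{2 e^{2 t} \sin{\left(t \right)}}{5} - \frac{4 e^{2 t} \cos{\left(t \right)}}{5} + C.
The condition gives C = - \frac{2 e^{4} \sin{\left(2 \right)}}{5} - 1 - \frac{4 e^{4} \cos{\left(2 \right)}}{5} - (- \frac{2 e^{4} \sin{\left(2 \right)}}{5} - \frac{4 e^{4} \cos{\left(2 \right)}}{5}) = -1.
So G(t) = - \frac{2 e^{2 t} \sin{\left(t \right)} + 4 e^{2 t} \cos{\left(t \right)} + 5}{5}.
Check: d/dt[- \frac{2 e^{2 t} \sin{\left(t \right)} + 4 e^{2 t} \cos{\left(t \right)} + 5}{5}] = - 2 e^{2 t} \cos{\left(t \right)} = G'(t).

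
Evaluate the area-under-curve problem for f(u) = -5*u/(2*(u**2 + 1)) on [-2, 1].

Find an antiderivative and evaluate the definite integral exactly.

f matches the chain-rule pattern g'(h)*h' with inner function h(u) = 4*u**2 + 4; substituting w = h(u) collapses the integral.
F(u) = -5*log(4*u**2 + 4)/4 is an antiderivative of f.
Check: d/du[-5*log(4*u**2 + 4)/4] = -5*u/(2*u**2 + 2), which equals f(u).
F(1) = -5*log(8)/4; F(-2) = -5*log(20)/4.
Integral = F(1) - F(-2) = -5*log(8)/4 + 5*log(20)/4.

Antiderivative: F(u) = -5*log(4*u**2 + 4)/4; value = -5*log(8)/4 + 5*log(20)/4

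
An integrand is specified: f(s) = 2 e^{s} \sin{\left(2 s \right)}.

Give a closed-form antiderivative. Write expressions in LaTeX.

An antiderivative is F(s) = - \frac{2 \left(- \sin{\left(2 s \right)} + 2 \cos{\left(2 s \right)}\right) e^{s}}{5}.

Recover f(s) by differentiating a candidate F(s); any mismatch rules it out.
Check: d/ds[- \frac{2 \left(- \sin{\left(2 s \right)} + 2 \cos{\left(2 s \right)}\right) e^{s}}{5}] = 2 e^{s} \sin{\left(2 s \right)} = f(s).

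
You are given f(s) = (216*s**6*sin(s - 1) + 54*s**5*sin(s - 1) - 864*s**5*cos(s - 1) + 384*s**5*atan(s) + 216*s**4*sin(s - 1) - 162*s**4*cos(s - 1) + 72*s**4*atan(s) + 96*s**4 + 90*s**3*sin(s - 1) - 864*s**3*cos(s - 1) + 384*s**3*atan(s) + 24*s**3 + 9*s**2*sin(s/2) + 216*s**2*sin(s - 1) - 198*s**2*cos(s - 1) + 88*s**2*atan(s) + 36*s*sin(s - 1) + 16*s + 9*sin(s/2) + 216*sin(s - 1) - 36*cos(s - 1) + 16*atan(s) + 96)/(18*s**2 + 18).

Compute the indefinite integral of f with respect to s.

Check any antiderivative F(s) by computing F'(s) and comparing it with f(s).
Check: d/ds[-12*s**4*cos(s - 1) + 16*s**4*atan(s)/3 - 3*s**3*cos(s - 1) + 4*s**3*atan(s)/3 - 2*s*cos(s - 1) + 8*s*atan(s)/9 - cos(s/2) - 12*cos(s - 1) + 16*atan(s)/3] = (216*s**6*sin(s - 1) + 54*s**5*sin(s - 1) - 864*s**5*cos(s - 1) + 384*s**5*atan(s) + 216*s**4*sin(s - 1) - 162*s**4*cos(s - 1) + 72*s**4*atan(s) + 96*s**4 + 90*s**3*sin(s - 1) - 864*s**3*cos(s - 1) + 384*s**3*atan(s) + 24*s**3 + 9*s**2*sin(s/2) + 216*s**2*sin(s - 1) - 198*s**2*cos(s - 1) + 88*s**2*atan(s) + 36*s*sin(s - 1) + 16*s + 9*sin(s/2) + 216*sin(s - 1) - 36*cos(s - 1) + 16*atan(s) + 96)/(18*s**2 + 18) = f(s).

F(s) = -12*s**4*cos(s - 1) + 16*s**4*atan(s)/3 - 3*s**3*cos(s - 1) + 4*s**3*atan(s)/3 - 2*s*cos(s - 1) + 8*s*atan(s)/9 - cos(s/2) - 12*cos(s - 1) + 16*atan(s)/3 + C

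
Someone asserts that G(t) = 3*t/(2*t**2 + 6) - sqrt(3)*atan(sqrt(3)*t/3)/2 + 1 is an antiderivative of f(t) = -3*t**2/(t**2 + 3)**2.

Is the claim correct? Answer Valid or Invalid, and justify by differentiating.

d/dt[G] = -3*t**2/(t**4 + 6*t**2 + 9)
This equals f(t) exactly, so the claim holds.

Valid - the claim checks out under differentiation.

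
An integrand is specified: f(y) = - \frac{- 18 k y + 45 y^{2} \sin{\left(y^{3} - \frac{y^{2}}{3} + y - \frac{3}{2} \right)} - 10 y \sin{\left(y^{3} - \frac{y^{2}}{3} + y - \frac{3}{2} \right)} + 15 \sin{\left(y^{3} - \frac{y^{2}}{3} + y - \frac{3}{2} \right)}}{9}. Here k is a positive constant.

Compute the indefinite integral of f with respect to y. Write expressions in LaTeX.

F(y) = k y^{2} + \frac{5 \cos{\left(y^{3} - \frac{y^{2}}{3} + y - \frac{3}{2} \right)}}{3} + C

Any candidate F(y) must reproduce f(y) exactly when differentiated.
Check: d/dy[k y^{2} + \frac{5 \cos{\left(y^{3} - \frac{y^{2}}{3} + y - \frac{3}{2} \right)}}{3}] = 2 k y - 5 y^{2} \sin{\left(y^{3} - \frac{y^{2}}{3} + y - \frac{3}{2} \right)} + \frac{10 y \sin{\left(y^{3} - \frac{y^{2}}{3} + y - \frac{3}{2} \right)}}{9} - \frac{5 \sin{\left(y^{3} - \frac{y^{2}}{3} + y - \frac{3}{2} \right)}}{3}, which equals f(y).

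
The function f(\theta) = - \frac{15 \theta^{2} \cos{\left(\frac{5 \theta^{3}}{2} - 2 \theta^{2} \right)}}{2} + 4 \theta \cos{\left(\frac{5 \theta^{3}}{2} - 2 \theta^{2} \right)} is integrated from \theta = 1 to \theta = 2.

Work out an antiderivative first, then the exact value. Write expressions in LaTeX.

Antiderivative: F(\theta) = - \sin{\left(\frac{5 \theta^{3}}{2} - 2 \theta^{2} \right)}; value = \sin{\left(\frac{1}{2} \right)} - \sin{\left(12 \right)}

The substitution u = \frac{5 \theta^{3}}{2} - 2 \theta^{2} works: f is exactly (dF/du)*(du/d\theta) for that inner function.
F(\theta) = - \sin{\left(\frac{5 \theta^{3}}{2} - 2 \theta^{2} \right)} is an antiderivative of f.
Check: d/d\theta[- \sin{\left(\frac{5 \theta^{3}}{2} - 2 \theta^{2} \right)}] = - \frac{15 \theta^{2} \cos{\left(\frac{5 \theta^{3}}{2} - 2 \theta^{2} \right)}}{2} + 4 \theta \cos{\left(\frac{5 \theta^{3}}{2} - 2 \theta^{2} \right)} = f(\theta).
F(2) = - \sin{\left(12 \right)}; F(1) = - \sin{\left(\frac{1}{2} \right)}.
Integral = F(2) - F(1) = \sin{\left(\frac{1}{2} \right)} - \sin{\left(12 \right)}.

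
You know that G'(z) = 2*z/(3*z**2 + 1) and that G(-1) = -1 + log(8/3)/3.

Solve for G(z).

G(z) = log(2*z**2 + 2/3)/3 - 1

The substitution u = 2*z**2 + 2/3 works: G'(z) is exactly (dG/du)*(du/dz) for that inner function.
A general antiderivative is log(2*z**2 + 2/3)/3 + C.
The condition gives C = -1 + log(8/3)/3 - (log(8/3)/3) = -1.
So G(z) = log(2*z**2 + 2/3)/3 - 1.
Check: d/dz[log(2*z**2 + 2/3)/3 - 1] = 2*z/(3*z**2 + 1) = G'(z).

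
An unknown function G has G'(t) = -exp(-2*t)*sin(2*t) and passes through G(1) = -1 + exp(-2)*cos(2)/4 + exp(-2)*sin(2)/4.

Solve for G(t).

G(t) = (-4*exp(2*t) + sin(2*t) + cos(2*t))*exp(-2*t)/4

Whatever form G(t) takes, its d/dt must return the stated G'(t).
A general antiderivative is exp(-2*t)*sin(2*t)/4 + exp(-2*t)*cos(2*t)/4 + C.
The condition gives C = -1 + exp(-2)*cos(2)/4 + exp(-2)*sin(2)/4 - (exp(-2)*cos(2)/4 + exp(-2)*sin(2)/4) = -1.
So G(t) = (-4*exp(2*t) + sin(2*t) + cos(2*t))*exp(-2*t)/4.
Check: d/dt[(-4*exp(2*t) + sin(2*t) + cos(2*t))*exp(-2*t)/4] = -exp(-2*t)*sin(2*t) = G'(t).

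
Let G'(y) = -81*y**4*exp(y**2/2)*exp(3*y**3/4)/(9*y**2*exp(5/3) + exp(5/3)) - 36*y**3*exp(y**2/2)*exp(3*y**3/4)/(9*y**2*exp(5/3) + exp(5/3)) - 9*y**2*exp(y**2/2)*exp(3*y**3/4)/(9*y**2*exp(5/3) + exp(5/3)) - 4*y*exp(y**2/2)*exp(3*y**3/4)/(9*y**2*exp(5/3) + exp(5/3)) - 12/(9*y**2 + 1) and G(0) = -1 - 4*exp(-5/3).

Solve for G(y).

Integrate term by term and add the pieces.
A general antiderivative is -4*exp(3*y**3/4 + y**2/2 - 5/3) - 4*atan(3*y) + C.
The condition gives C = -1 - 4*exp(-5/3) - (-4*exp(-5/3)) = -1.
So G(y) = -4*exp(3*y**3/4 + y**2/2 - 5/3) - 4*atan(3*y) - 1.
Check: d/dy[-4*exp(3*y**3/4 + y**2/2 - 5/3) - 4*atan(3*y) - 1] = (-81*y**4*exp(-5/3)*exp(y**2/2)*exp(3*y**3/4) - 36*y**3*exp(-5/3)*exp(y**2/2)*exp(3*y**3/4) - 9*y**2*exp(-5/3)*exp(y**2/2)*exp(3*y**3/4) - 4*y*exp(-5/3)*exp(y**2/2)*exp(3*y**3/4) - 12)/(9*y**2 + 1), which equals G'(y).

G(y) = -4*exp(3*y**3/4 + y**2/2 - 5/3) - 4*atan(3*y) - 1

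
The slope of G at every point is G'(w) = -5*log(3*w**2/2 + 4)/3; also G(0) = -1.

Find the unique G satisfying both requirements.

Check a candidate G(w) by differentiating: d/dw[G] must match the given G'(w).
A general antiderivative is -5*w*log(3*w**2/2 + 4)/3 + 10*w/3 - 20*sqrt(6)*atan(sqrt(6)*w/4)/9 + C.
The condition gives C = -1 - (0) = -1.
So G(w) = (-15*w*log(3*w**2/2 + 4) + 30*w - 20*sqrt(6)*atan(sqrt(6)*w/4) - 9)/9.
Check: d/dw[(-15*w*log(3*w**2/2 + 4) + 30*w - 20*sqrt(6)*atan(sqrt(6)*w/4) - 9)/9] = -5*log(3*w**2/2 + 4)/3 = G'(w).

G(w) = (-15*w*log(3*w**2/2 + 4) + 30*w - 20*sqrt(6)*atan(sqrt(6)*w/4) - 9)/9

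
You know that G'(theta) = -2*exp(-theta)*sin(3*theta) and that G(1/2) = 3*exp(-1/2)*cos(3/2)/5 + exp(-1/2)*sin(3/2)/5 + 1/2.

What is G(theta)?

G(theta) = 1/2 + exp(-theta)*sin(3*theta)/5 + 3*exp(-theta)*cos(3*theta)/5

For G(theta) to be correct, d/dtheta[G] must agree with the stated G'(theta) identically.
A general antiderivative is exp(-theta)*sin(3*theta)/5 + 3*exp(-theta)*cos(3*theta)/5 + C.
The condition gives C = 3*exp(-1/2)*cos(3/2)/5 + exp(-1/2)*sin(3/2)/5 + 1/2 - (3*exp(-1/2)*cos(3/2)/5 + exp(-1/2)*sin(3/2)/5) = 1/2.
So G(theta) = 1/2 + exp(-theta)*sin(3*theta)/5 + 3*exp(-theta)*cos(3*theta)/5.
Check: d/dtheta[1/2 + exp(-theta)*sin(3*theta)/5 + 3*exp(-theta)*cos(3*theta)/5] = -2*exp(-theta)*sin(3*theta) = G'(theta).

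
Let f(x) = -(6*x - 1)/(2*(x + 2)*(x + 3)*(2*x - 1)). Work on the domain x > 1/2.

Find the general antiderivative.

Factor the denominator (2*(x + 2)*(x + 3)*(2*x - 1)) and decompose: f = -4/(35*(2*x - 1)) + 19/(14*(x + 3)) - 13/(10*(x + 2)); each piece integrates to a log, atan, or power term.
Check: d/dx[(-4*log(x - 1/2) - 91*log(x + 2) + 95*log(x + 3))/70] = (1 - 6*x)/(4*x**3 + 18*x**2 + 14*x - 12), which equals f(x).

F(x) = (-4*log(x - 1/2) - 91*log(x + 2) + 95*log(x + 3))/70 + C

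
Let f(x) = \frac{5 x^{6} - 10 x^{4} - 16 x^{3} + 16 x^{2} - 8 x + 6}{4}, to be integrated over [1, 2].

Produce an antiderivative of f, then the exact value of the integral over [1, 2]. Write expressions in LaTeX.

Differentiate the proposed F(x) back; it has to land on f(x) exactly.
F(x) = \frac{5 x^{7}}{28} - \frac{x^{5}}{2} - x^{4} + \frac{4 x^{3}}{3} - x^{2} + \frac{3 x}{2} is an antiderivative of f.
Check: d/dx[\frac{5 x^{7}}{28} - \frac{x^{5}}{2} - x^{4} + \frac{4 x^{3}}{3} - x^{2} + \frac{3 x}{2}] = \frac{5 x^{6}}{4} - \frac{5 x^{4}}{2} - 4 x^{3} + 4 x^{2} - 2 x + \frac{3}{2}, which equals f(x).
F(2) = \frac{11}{21}; F(1) = \frac{43}{84}.
Integral = F(2) - F(1) = \frac{1}{84}.

Antiderivative: F(x) = \frac{5 x^{7}}{28} - \frac{x^{5}}{2} - x^{4} + \frac{4 x^{3}}{3} - x^{2} + \frac{3 x}{2}; value = \frac{1}{84}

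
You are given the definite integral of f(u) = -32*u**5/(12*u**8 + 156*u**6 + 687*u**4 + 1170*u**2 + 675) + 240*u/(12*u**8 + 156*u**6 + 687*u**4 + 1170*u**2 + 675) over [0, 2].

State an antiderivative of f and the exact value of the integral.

Antiderivative: F(u) = 8*u**2/(3*(u**2 + 5)*(2*u**2 + 3)); value = 32/297

Integrate term by term and add the pieces.
F(u) = 8*u**2/(3*(u**2 + 5)*(2*u**2 + 3)) is an antiderivative of f.
Check: d/du[8*u**2/(3*(u**2 + 5)*(2*u**2 + 3))] = (-32*u**5 + 240*u)/(12*u**8 + 156*u**6 + 687*u**4 + 1170*u**2 + 675), which equals f(u).
F(2) = 32/297; F(0) = 0.
Integral = F(2) - F(0) = 32/297.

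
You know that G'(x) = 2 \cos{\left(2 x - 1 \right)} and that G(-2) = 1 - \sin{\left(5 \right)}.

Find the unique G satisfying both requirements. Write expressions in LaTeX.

G(x) = \sin{\left(2 x - 1 \right)} + 1

Whatever form G(x) takes, its d/dx must return the stated G'(x).
A general antiderivative is \sin{\left(2 x - 1 \right)} + C.
The condition gives C = 1 - \sin{\left(5 \right)} - (- \sin{\left(5 \right)}) = 1.
So G(x) = \sin{\left(2 x - 1 \right)} + 1.
Check: d/dx[\sin{\left(2 x - 1 \right)} + 1] = 2 \cos{\left(2 x - 1 \right)} = G'(x).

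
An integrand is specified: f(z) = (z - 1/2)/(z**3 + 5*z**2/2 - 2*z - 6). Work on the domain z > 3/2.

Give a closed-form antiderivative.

An antiderivative is F(z) = (4*z*log(z - 3/2) - 4*z*log(z + 2) + 8*log(z - 3/2) - 8*log(z + 2) - 35)/(49*z + 98).

The denominator factors as (z + 2)**2*(2*z - 3); partial fractions split f into directly integrable pieces: 8/(49*(2*z - 3)) - 4/(49*(z + 2)) + 5/(7*(z + 2)**2).
Check: d/dz[(4*z*log(z - 3/2) - 4*z*log(z + 2) + 8*log(z - 3/2) - 8*log(z + 2) - 35)/(49*z + 98)] = (2*z - 1)/(2*z**3 + 5*z**2 - 4*z - 12), which equals f(z).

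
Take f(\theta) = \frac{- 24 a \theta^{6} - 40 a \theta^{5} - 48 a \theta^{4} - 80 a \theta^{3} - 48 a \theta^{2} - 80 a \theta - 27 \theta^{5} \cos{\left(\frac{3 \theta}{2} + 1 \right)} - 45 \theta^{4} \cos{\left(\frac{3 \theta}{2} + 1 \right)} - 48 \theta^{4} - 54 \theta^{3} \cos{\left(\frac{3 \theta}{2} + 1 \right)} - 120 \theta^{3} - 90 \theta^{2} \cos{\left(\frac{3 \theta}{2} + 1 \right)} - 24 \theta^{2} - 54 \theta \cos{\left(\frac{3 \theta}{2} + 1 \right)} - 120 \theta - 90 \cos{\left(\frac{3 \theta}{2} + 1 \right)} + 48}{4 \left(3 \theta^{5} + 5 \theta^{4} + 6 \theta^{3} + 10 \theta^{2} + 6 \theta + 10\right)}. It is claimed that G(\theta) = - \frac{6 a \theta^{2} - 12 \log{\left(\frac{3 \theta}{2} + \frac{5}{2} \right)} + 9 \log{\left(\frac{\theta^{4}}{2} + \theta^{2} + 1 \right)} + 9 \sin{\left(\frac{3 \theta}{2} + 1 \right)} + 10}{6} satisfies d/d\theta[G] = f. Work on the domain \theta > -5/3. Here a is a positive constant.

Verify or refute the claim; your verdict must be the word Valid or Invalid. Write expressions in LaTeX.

Valid: G'(\theta) = f(\theta).

d/d\theta[G] = \frac{- 24 a \theta^{6} - 40 a \theta^{5} - 48 a \theta^{4} - 80 a \theta^{3} - 48 a \theta^{2} - 80 a \theta - 27 \theta^{5} \cos{\left(\frac{3 \theta}{2} + 1 \right)} - 45 \theta^{4} \cos{\left(\frac{3 \theta}{2} + 1 \right)} - 48 \theta^{4} - 54 \theta^{3} \cos{\left(\frac{3 \theta}{2} + 1 \right)} - 120 \theta^{3} - 90 \theta^{2} \cos{\left(\frac{3 \theta}{2} + 1 \right)} - 24 \theta^{2} - 54 \theta \cos{\left(\frac{3 \theta}{2} + 1 \right)} - 120 \theta - 90 \cos{\left(\frac{3 \theta}{2} + 1 \right)} + 48}{12 \theta^{5} + 20 \theta^{4} + 24 \theta^{3} + 40 \theta^{2} + 24 \theta + 40}
This equals f(\theta) exactly, so the claim holds.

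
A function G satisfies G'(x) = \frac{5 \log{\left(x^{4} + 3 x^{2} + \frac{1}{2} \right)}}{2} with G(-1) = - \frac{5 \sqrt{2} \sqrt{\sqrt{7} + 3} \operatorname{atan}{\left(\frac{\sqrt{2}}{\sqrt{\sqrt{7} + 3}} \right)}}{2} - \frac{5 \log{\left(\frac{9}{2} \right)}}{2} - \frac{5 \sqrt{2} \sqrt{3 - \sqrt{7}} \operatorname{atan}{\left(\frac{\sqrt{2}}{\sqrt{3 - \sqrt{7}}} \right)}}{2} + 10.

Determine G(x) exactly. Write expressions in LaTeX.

A first test for any G(x): its x-derivative must equal the given G'(x).
A general antiderivative is \frac{5 x \log{\left(x^{4} + 3 x^{2} + \frac{1}{2} \right)}}{2} - 10 x + 10 \sqrt{\frac{3}{8} - \frac{\sqrt{7}}{8}} \operatorname{atan}{\left(\frac{\sqrt{2} x}{\sqrt{3 - \sqrt{7}}} \right)} + 10 \sqrt{\frac{\sqrt{7}}{8} + \frac{3}{8}} \operatorname{atan}{\left(\frac{\sqrt{2} x}{\sqrt{\sqrt{7} + 3}} \right)} + C.
The condition gives C = - \frac{5 \sqrt{2} \sqrt{\sqrt{7} + 3} \operatorname{atan}{\left(\frac{\sqrt{2}}{\sqrt{\sqrt{7} + 3}} \right)}}{2} - \frac{5 \log{\left(\frac{9}{2} \right)}}{2} - \frac{5 \sqrt{2} \sqrt{3 - \sqrt{7}} \operatorname{atan}{\left(\frac{\sqrt{2}}{\sqrt{3 - \sqrt{7}}} \right)}}{2} + 10 - (- \frac{5 \sqrt{2} \sqrt{\sqrt{7} + 3} \operatorname{atan}{\left(\frac{\sqrt{2}}{\sqrt{\sqrt{7} + 3}} \right)}}{2} - \frac{5 \log{\left(\frac{9}{2} \right)}}{2} - \frac{5 \sqrt{2} \sqrt{3 - \sqrt{7}} \operatorname{atan}{\left(\frac{\sqrt{2}}{\sqrt{3 - \sqrt{7}}} \right)}}{2} + 10) = 0.
So G(x) = \frac{5 \left(x \log{\left(x^{4} + 3 x^{2} + \frac{1}{2} \right)} - 4 x + \sqrt{2} \sqrt{3 - \sqrt{7}} \operatorname{atan}{\left(\frac{\sqrt{2} x}{\sqrt{3 - \sqrt{7}}} \right)} + \sqrt{2} \sqrt{\sqrt{7} + 3} \operatorname{atan}{\left(\frac{\sqrt{2} x}{\sqrt{\sqrt{7} + 3}} \right)}\right)}{2}.
Check: d/dx[\frac{5 \left(x \log{\left(x^{4} + 3 x^{2} + \frac{1}{2} \right)} - 4 x + \sqrt{2} \sqrt{3 - \sqrt{7}} \operatorname{atan}{\left(\frac{\sqrt{2} x}{\sqrt{3 - \sqrt{7}}} \right)} + \sqrt{2} \sqrt{\sqrt{7} + 3} \operatorname{atan}{\left(\frac{\sqrt{2} x}{\sqrt{\sqrt{7} + 3}} \right)}\right)}{2}] = \frac{5 \log{\left(x^{4} + 3 x^{2} + \frac{1}{2} \right)}}{2} = G'(x).

G(x) = \frac{5 \left(x \log{\left(x^{4} + 3 x^{2} + \frac{1}{2} \right)} - 4 x + \sqrt{2} \sqrt{3 - \sqrt{7}} \operatorname{atan}{\left(\frac{\sqrt{2} x}{\sqrt{3 - \sqrt{7}}} \right)} + \sqrt{2} \sqrt{\sqrt{7} + 3} \operatorname{atan}{\left(\frac{\sqrt{2} x}{\sqrt{\sqrt{7} + 3}} \right)}\right)}{2}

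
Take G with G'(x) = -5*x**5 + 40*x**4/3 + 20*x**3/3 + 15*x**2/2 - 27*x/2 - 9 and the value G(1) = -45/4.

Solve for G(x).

Recognize the product-rule pattern: G'(x) = u'v + uv' with u = -2*x**4/3 + 2*x + 1, v = 5*x**2/4 - 4*x - 5/2, so integration by parts undoes it.
A general antiderivative is (5*x**2/4 - 4*x - 5/2)*(-2*x**4/3 + 2*x + 1) + C.
The condition gives C = -45/4 - (-49/4) = 1.
So G(x) = ((5*x**2 - 16*x - 10)*(-2*x**4 + 6*x + 3) + 12)/12.
Check: d/dx[((5*x**2 - 16*x - 10)*(-2*x**4 + 6*x + 3) + 12)/12] = -5*x**5 + 40*x**4/3 + 20*x**3/3 + 15*x**2/2 - 27*x/2 - 9 = G'(x).

G(x) = ((5*x**2 - 16*x - 10)*(-2*x**4 + 6*x + 3) + 12)/12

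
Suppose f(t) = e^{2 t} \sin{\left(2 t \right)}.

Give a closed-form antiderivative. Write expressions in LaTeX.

Whatever form F(t) takes, F'(t) = f(t) is non-negotiable.
Check: d/dt[\frac{\left(\sin{\left(2 t \right)} - \cos{\left(2 t \right)}\right) e^{2 t}}{4}] = e^{2 t} \sin{\left(2 t \right)} = f(t).

An antiderivative is F(t) = \frac{\left(\sin{\left(2 t \right)} - \cos{\left(2 t \right)}\right) e^{2 t}}{4}.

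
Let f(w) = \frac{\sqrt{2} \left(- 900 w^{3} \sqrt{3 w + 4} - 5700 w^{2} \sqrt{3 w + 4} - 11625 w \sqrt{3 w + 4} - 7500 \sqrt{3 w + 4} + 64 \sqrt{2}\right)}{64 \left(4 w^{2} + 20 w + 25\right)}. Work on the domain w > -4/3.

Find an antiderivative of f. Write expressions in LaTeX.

An antiderivative is F(w) = - \frac{90 \sqrt{2} w^{3} \sqrt{3 w + 4} + 465 \sqrt{2} w^{2} \sqrt{3 w + 4} + 760 \sqrt{2} w \sqrt{3 w + 4} + 400 \sqrt{2} \sqrt{3 w + 4} + 32}{32 \left(2 w + 5\right)}.

Recover f(w) by differentiating a candidate F(w); any mismatch rules it out.
Check: d/dw[- \frac{90 \sqrt{2} w^{3} \sqrt{3 w + 4} + 465 \sqrt{2} w^{2} \sqrt{3 w + 4} + 760 \sqrt{2} w \sqrt{3 w + 4} + 400 \sqrt{2} \sqrt{3 w + 4} + 32}{32 \left(2 w + 5\right)}] = \frac{- 2700 \sqrt{2} w^{4} - 20700 \sqrt{2} w^{3} - 57675 \sqrt{2} w^{2} - 69000 \sqrt{2} w + 128 \sqrt{3 w + 4} - 30000 \sqrt{2}}{256 w^{2} \sqrt{3 w + 4} + 1280 w \sqrt{3 w + 4} + 1600 \sqrt{3 w + 4}}, which equals f(w).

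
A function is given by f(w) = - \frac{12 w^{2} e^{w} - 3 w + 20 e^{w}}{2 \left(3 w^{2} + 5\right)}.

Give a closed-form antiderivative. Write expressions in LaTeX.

An antiderivative is F(w) = - 2 e^{w} + \frac{\log{\left(w^{2} + \frac{5}{3} \right)}}{4}.

Differentiate the proposed F(w) back; it has to land on f(w) exactly.
Check: d/dw[- 2 e^{w} + \frac{\log{\left(w^{2} + \frac{5}{3} \right)}}{4}] = \frac{- 12 w^{2} e^{w} + 3 w - 20 e^{w}}{6 w^{2} + 10}, which equals f(w).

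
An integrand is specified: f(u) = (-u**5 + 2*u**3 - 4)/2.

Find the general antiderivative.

Check any antiderivative F(u) by computing F'(u) and comparing it with f(u).
Check: d/du[-u**6/12 + u**4/4 - 2*u] = -u**5/2 + u**3 - 2, which equals f(u).

F(u) = -u**6/12 + u**4/4 - 2*u + C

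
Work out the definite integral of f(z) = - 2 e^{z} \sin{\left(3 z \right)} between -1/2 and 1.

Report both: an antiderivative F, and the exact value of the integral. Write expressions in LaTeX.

Antiderivative: F(z) = - \frac{e^{z} \sin{\left(3 z \right)}}{5} + \frac{3 e^{z} \cos{\left(3 z \right)}}{5}; value = \frac{3 e \cos{\left(3 \right)}}{5} - \frac{\sin{\left(\frac{3}{2} \right)}}{5 e^{\frac{1}{2}}} - \frac{e \sin{\left(3 \right)}}{5} - \frac{3 \cos{\left(\frac{3}{2} \right)}}{5 e^{\frac{1}{2}}}

A first test for any F(z): its z-derivative must equal f(z) identically.
F(z) = - \frac{e^{z} \sin{\left(3 z \right)}}{5} + \frac{3 e^{z} \cos{\left(3 z \right)}}{5} is an antiderivative of f.
Check: d/dz[- \frac{e^{z} \sin{\left(3 z \right)}}{5} + \frac{3 e^{z} \cos{\left(3 z \right)}}{5}] = - 2 e^{z} \sin{\left(3 z \right)} = f(z).
F(1) = \frac{3 e \cos{\left(3 \right)}}{5} - \frac{e \sin{\left(3 \right)}}{5}; F(-1/2) = \frac{3 \cos{\left(\frac{3}{2} \right)}}{5 e^{\frac{1}{2}}} + \frac{\sin{\left(\frac{3}{2} \right)}}{5 e^{\frac{1}{2}}}.
Integral = F(1) - F(-1/2) = \frac{3 e \cos{\left(3 \right)}}{5} - \frac{\sin{\left(\frac{3}{2} \right)}}{5 e^{\frac{1}{2}}} - \frac{e \sin{\left(3 \right)}}{5} - \frac{3 \cos{\left(\frac{3}{2} \right)}}{5 e^{\frac{1}{2}}}.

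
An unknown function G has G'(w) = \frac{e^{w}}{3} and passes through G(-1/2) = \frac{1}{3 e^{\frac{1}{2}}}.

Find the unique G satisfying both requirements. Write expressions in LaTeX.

G(w) = \frac{e^{w}}{3}

The proposed G(w) is checked by its d/dw: the result must match the given G'(w).
A general antiderivative is \frac{e^{w}}{3} + C.
The condition gives C = \frac{1}{3 e^{\frac{1}{2}}} - (\frac{1}{3 e^{\frac{1}{2}}}) = 0.
So G(w) = \frac{e^{w}}{3}.
Check: d/dw[\frac{e^{w}}{3}] = \frac{e^{w}}{3} = G'(w).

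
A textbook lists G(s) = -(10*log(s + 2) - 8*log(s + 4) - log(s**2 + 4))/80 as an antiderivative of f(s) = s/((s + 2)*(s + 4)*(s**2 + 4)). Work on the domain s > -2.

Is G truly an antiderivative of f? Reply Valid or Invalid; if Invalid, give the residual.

d/ds[G] = (-3*s**2 + 2*s - 24)/(20*s**4 + 120*s**3 + 240*s**2 + 480*s + 640)
d/ds[G] - f(s) = -3/(20*s**2 + 80) != 0.

Invalid: d/ds[G] - f = -3/(20*s**2 + 80), which is not 0.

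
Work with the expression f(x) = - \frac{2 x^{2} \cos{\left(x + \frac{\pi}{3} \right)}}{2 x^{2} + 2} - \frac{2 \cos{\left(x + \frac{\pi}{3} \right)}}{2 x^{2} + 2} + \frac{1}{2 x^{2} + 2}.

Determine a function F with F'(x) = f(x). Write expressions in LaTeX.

Integrate term by term and add the pieces.
Check: d/dx[\frac{- 2 \sin{\left(x + \frac{\pi}{3} \right)} + \operatorname{atan}{\left(x \right)}}{2}] = \frac{- 2 x^{2} \cos{\left(x + \frac{\pi}{3} \right)} - 2 \cos{\left(x + \frac{\pi}{3} \right)} + 1}{2 x^{2} + 2}, which equals f(x).

An antiderivative is F(x) = \frac{- 2 \sin{\left(x + \frac{\pi}{3} \right)} + \operatorname{atan}{\left(x \right)}}{2}.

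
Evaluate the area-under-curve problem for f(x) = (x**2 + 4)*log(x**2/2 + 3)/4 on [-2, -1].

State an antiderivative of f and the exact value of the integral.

An antiderivative F(x) passes only if d/dx[F] lands on f(x) exactly.
F(x) = (3*x**3*log(x**2/2 + 3) - 2*x**3 + 36*x*log(x**2/2 + 3) - 36*x + 36*sqrt(6)*atan(sqrt(6)*x/6))/36 is an antiderivative of f.
Check: d/dx[(3*x**3*log(x**2/2 + 3) - 2*x**3 + 36*x*log(x**2/2 + 3) - 36*x + 36*sqrt(6)*atan(sqrt(6)*x/6))/36] = x**2*log(x**2/2 + 3)/4 + log(x**2/2 + 3), which equals f(x).
F(-1) = -13*log(7/2)/12 - sqrt(6)*atan(sqrt(6)/6) + 19/18; F(-2) = -8*log(5)/3 - sqrt(6)*atan(sqrt(6)/3) + 22/9.
Integral = F(-1) - F(-2) = -25/18 - 13*log(7/2)/12 - sqrt(6)*atan(sqrt(6)/6) + sqrt(6)*atan(sqrt(6)/3) + 8*log(5)/3.

Antiderivative: F(x) = (3*x**3*log(x**2/2 + 3) - 2*x**3 + 36*x*log(x**2/2 + 3) - 36*x + 36*sqrt(6)*atan(sqrt(6)*x/6))/36; value = -25/18 - 13*log(7/2)/12 - sqrt(6)*atan(sqrt(6)/6) + sqrt(6)*atan(sqrt(6)/3) + 8*log(5)/3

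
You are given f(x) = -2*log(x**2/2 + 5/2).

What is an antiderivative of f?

An antiderivative is F(x) = -2*(x*log(x**2/2 + 5/2) - 2*x + 2*sqrt(5)*atan(sqrt(5)*x/5)).

An antiderivative F(x) passes only if d/dx[F] lands on f(x) exactly.
Check: d/dx[-2*(x*log(x**2/2 + 5/2) - 2*x + 2*sqrt(5)*atan(sqrt(5)*x/5))] = -2*log(x**2 + 5) + 2*log(2), which equals f(x).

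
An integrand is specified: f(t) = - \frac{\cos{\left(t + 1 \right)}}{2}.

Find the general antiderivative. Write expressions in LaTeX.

F(t) = - \frac{\sin{\left(t + 1 \right)}}{2} + C

Check any antiderivative F(t) by computing F'(t) and comparing it with f(t).
Check: d/dt[- \frac{\sin{\left(t + 1 \right)}}{2}] = - \frac{\cos{\left(t + 1 \right)}}{2} = f(t).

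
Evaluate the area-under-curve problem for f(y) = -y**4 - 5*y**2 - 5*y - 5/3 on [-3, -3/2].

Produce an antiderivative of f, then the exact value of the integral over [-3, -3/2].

Antiderivative: F(y) = -y**5/5 - 5*y**3/3 - 5*y**2/2 - 5*y/3; value = -11533/160

Integrate term by term and add the pieces.
F(y) = -y**5/5 - 5*y**3/3 - 5*y**2/2 - 5*y/3 is an antiderivative of f.
Check: d/dy[-y**5/5 - 5*y**3/3 - 5*y**2/2 - 5*y/3] = -y**4 - 5*y**2 - 5*y - 5/3 = f(y).
F(-3/2) = 643/160; F(-3) = 761/10.
Integral = F(-3/2) - F(-3) = -11533/160.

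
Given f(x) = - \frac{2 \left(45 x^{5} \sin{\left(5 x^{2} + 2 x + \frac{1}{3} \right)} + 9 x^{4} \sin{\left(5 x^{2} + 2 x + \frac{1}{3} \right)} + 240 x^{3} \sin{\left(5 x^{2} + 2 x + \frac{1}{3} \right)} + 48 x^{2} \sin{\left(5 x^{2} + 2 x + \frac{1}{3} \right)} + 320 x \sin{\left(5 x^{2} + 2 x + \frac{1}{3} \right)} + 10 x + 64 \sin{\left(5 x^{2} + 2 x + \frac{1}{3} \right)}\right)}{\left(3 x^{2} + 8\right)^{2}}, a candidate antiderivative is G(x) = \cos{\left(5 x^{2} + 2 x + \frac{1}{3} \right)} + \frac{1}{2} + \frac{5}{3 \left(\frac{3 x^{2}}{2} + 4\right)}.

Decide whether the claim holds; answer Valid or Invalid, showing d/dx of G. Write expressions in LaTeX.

d/dx[G] = \frac{- 90 x^{5} \sin{\left(5 x^{2} + 2 x + \frac{1}{3} \right)} - 18 x^{4} \sin{\left(5 x^{2} + 2 x + \frac{1}{3} \right)} - 480 x^{3} \sin{\left(5 x^{2} + 2 x + \frac{1}{3} \right)} - 96 x^{2} \sin{\left(5 x^{2} + 2 x + \frac{1}{3} \right)} - 640 x \sin{\left(5 x^{2} + 2 x + \frac{1}{3} \right)} - 20 x - 128 \sin{\left(5 x^{2} + 2 x + \frac{1}{3} \right)}}{9 x^{4} + 48 x^{2} + 64}
This equals f(x) exactly, so the claim holds.

Valid. The derivative of G reproduces f.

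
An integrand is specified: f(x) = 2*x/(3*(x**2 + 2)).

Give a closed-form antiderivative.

An antiderivative is F(x) = log(x**2 + 2)/3.

The substitution u = x**2 + 2 works: f is exactly (dF/du)*(du/dx) for that inner function.
Check: d/dx[log(x**2 + 2)/3] = 2*x/(3*x**2 + 6), which equals f(x).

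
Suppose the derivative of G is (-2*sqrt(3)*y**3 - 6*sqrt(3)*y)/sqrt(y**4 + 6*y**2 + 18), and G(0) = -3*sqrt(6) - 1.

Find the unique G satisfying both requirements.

The substitution u = y**4/3 + 2*y**2 + 6 works: G'(y) is exactly (dG/du)*(du/dy) for that inner function.
A general antiderivative is -3*sqrt(y**4/3 + 2*y**2 + 6) + C.
The condition gives C = -3*sqrt(6) - 1 - (-3*sqrt(6)) = -1.
So G(y) = -3*sqrt(y**4/3 + 2*y**2 + 6) - 1.
Check: d/dy[-3*sqrt(y**4/3 + 2*y**2 + 6) - 1] = (-2*sqrt(3)*y**3 - 6*sqrt(3)*y)/sqrt(y**4 + 6*y**2 + 18) = G'(y).

G(y) = -3*sqrt(y**4/3 + 2*y**2 + 6) - 1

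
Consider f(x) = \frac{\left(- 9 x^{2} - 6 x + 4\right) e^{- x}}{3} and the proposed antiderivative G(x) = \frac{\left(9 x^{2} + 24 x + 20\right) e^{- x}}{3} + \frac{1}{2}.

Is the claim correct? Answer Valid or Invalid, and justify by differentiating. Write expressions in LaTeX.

d/dx[G] = \frac{\left(- 9 x^{2} - 6 x + 4\right) e^{- x}}{3}
This equals f(x) exactly, so the claim holds.

Valid: G'(x) = f(x).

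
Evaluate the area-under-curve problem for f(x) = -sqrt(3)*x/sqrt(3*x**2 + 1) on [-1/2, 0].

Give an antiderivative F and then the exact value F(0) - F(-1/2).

Antiderivative: F(x) = -sqrt(x**2 + 1/3); value = -sqrt(3)/3 + sqrt(21)/6

The substitution u = x**2 + 1/3 works: f is exactly (dF/du)*(du/dx) for that inner function.
F(x) = -sqrt(x**2 + 1/3) is an antiderivative of f.
Check: d/dx[-sqrt(x**2 + 1/3)] = -sqrt(3)*x/sqrt(3*x**2 + 1) = f(x).
F(0) = -sqrt(3)/3; F(-1/2) = -sqrt(21)/6.
Integral = F(0) - F(-1/2) = -sqrt(3)/3 + sqrt(21)/6.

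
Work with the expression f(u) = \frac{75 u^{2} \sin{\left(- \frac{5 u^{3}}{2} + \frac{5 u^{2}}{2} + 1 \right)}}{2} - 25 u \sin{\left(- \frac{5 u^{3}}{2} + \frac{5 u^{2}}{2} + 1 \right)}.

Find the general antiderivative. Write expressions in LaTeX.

F(u) = 5 \cos{\left(- \frac{5 u^{3}}{2} + \frac{5 u^{2}}{2} + 1 \right)} + C

The substitution w = - \frac{5 u^{3}}{2} + \frac{5 u^{2}}{2} + 1 works: f is exactly (dF/dw)*(dw/du) for that inner function.
Check: d/du[5 \cos{\left(- \frac{5 u^{3}}{2} + \frac{5 u^{2}}{2} + 1 \right)}] = \frac{75 u^{2} \sin{\left(- \frac{5 u^{3}}{2} + \frac{5 u^{2}}{2} + 1 \right)}}{2} - 25 u \sin{\left(- \frac{5 u^{3}}{2} + \frac{5 u^{2}}{2} + 1 \right)} = f(u).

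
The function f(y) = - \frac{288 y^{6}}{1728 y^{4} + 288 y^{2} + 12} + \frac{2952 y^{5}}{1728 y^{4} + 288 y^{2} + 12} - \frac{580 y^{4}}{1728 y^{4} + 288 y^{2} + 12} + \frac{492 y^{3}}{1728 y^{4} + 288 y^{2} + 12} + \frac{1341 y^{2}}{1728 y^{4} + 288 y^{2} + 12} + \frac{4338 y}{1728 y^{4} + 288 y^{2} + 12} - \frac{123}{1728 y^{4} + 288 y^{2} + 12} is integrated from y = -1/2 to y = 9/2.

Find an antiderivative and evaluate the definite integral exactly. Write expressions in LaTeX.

The integrand splits into summands that can be handled one at a time.
F(y) = \frac{\left(\frac{y}{3} - 5\right) \left(- \frac{2 y^{4}}{3} + \frac{y^{3}}{4} + \frac{3 y}{4} + 1\right)}{4 y^{2} + \frac{1}{3}} is an antiderivative of f.
Check: d/dy[\frac{\left(\frac{y}{3} - 5\right) \left(- \frac{2 y^{4}}{3} + \frac{y^{3}}{4} + \frac{3 y}{4} + 1\right)}{4 y^{2} + \frac{1}{3}}] = \frac{- 288 y^{6} + 2952 y^{5} - 580 y^{4} + 492 y^{3} + 1341 y^{2} + 4338 y - 123}{1728 y^{4} + 288 y^{2} + 12}, which equals f(y).
F(9/2) = \frac{165459}{15616}; F(-1/2) = - \frac{1643}{768}.
Integral = F(9/2) - F(-1/2) = \frac{74575}{5856}.

Antiderivative: F(y) = \frac{\left(\frac{y}{3} - 5\right) \left(- \frac{2 y^{4}}{3} + \frac{y^{3}}{4} + \frac{3 y}{4} + 1\right)}{4 y^{2} + \frac{1}{3}}; value = \frac{74575}{5856}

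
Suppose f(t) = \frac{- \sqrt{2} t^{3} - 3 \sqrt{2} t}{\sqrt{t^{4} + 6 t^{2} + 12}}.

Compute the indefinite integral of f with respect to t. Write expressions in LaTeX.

f matches the chain-rule pattern g'(h)*h' with inner function h(t) = \frac{t^{4}}{2} + 3 t^{2} + 6; substituting u = h(t) collapses the integral.
Check: d/dt[- \sqrt{\frac{t^{4}}{2} + 3 t^{2} + 6}] = \frac{- \sqrt{2} t^{3} - 3 \sqrt{2} t}{\sqrt{t^{4} + 6 t^{2} + 12}} = f(t).

F(t) = - \sqrt{\frac{t^{4}}{2} + 3 t^{2} + 6} + C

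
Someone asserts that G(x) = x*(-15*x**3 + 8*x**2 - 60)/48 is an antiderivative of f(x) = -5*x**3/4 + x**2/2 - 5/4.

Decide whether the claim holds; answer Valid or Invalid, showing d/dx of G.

d/dx[G] = -5*x**3/4 + x**2/2 - 5/4
This equals f(x) exactly, so the claim holds.

Valid - differentiating G returns exactly f.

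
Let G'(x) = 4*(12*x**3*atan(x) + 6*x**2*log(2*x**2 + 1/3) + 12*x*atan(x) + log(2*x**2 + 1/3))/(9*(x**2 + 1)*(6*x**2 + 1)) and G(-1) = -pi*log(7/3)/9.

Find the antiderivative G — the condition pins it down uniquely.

G(x) = 4*log(2*x**2 + 1/3)*atan(x)/9

G'(x) has the shape u'v + uv' for u = 4*atan(x)/9 and v = log(2*x**2 + 1/3) — it is the derivative of the product u*v.
A general antiderivative is 4*log(2*x**2 + 1/3)*atan(x)/9 + C.
The condition gives C = -pi*log(7/3)/9 - (-pi*log(7/3)/9) = 0.
So G(x) = 4*log(2*x**2 + 1/3)*atan(x)/9.
Check: d/dx[4*log(2*x**2 + 1/3)*atan(x)/9] = (48*x**3*atan(x) + 24*x**2*log(2*x**2 + 1/3) + 48*x*atan(x) + 4*log(2*x**2 + 1/3))/(54*x**4 + 63*x**2 + 9), which equals G'(x).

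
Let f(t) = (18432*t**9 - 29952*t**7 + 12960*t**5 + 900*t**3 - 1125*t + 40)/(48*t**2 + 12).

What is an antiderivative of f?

An antiderivative is F(t) = 3*(2*t**2 - 5/4)**4 + 5*atan(2*t)/3.

A first test for any F(t): its t-derivative must equal f(t) identically.
Check: d/dt[3*(2*t**2 - 5/4)**4 + 5*atan(2*t)/3] = (18432*t**9 - 29952*t**7 + 12960*t**5 + 900*t**3 - 1125*t + 40)/(48*t**2 + 12) = f(t).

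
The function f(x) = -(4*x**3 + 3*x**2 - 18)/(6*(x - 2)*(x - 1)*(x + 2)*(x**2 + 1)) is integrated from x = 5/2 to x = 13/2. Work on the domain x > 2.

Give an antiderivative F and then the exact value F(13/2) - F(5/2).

Antiderivative: F(x) = -13*log(x - 2)/60 - 11*log(x - 1)/36 + 19*log(x + 2)/180 + 5*log(x**2 + 1)/24 + 17*atan(x)/60; value = -11*log(11/2)/36 - 29*log(9/2)/90 - 5*log(29/4)/24 - 17*atan(5/2)/60 - 13*log(2)/60 + 11*log(3/2)/36 + 19*log(17/2)/180 + 17*atan(13/2)/60 + 5*log(173/4)/24

The denominator factors as 6*(x - 2)*(x - 1)*(x + 2)*(x**2 + 1); partial fractions split f into directly integrable pieces: (25*x + 17)/(60*(x**2 + 1)) + 19/(180*(x + 2)) - 11/(36*(x - 1)) - 13/(60*(x - 2)).
F(x) = -13*log(x - 2)/60 - 11*log(x - 1)/36 + 19*log(x + 2)/180 + 5*log(x**2 + 1)/24 + 17*atan(x)/60 is an antiderivative of f.
Check: d/dx[-13*log(x - 2)/60 - 11*log(x - 1)/36 + 19*log(x + 2)/180 + 5*log(x**2 + 1)/24 + 17*atan(x)/60] = (-4*x**3 - 3*x**2 + 18)/(6*x**5 - 6*x**4 - 18*x**3 + 18*x**2 - 24*x + 24), which equals f(x).
F(13/2) = -11*log(11/2)/36 - 13*log(9/2)/60 + 19*log(17/2)/180 + 17*atan(13/2)/60 + 5*log(173/4)/24; F(5/2) = -11*log(3/2)/36 + 13*log(2)/60 + 19*log(9/2)/180 + 17*atan(5/2)/60 + 5*log(29/4)/24.
Integral = F(13/2) - F(5/2) = -11*log(11/2)/36 - 29*log(9/2)/90 - 5*log(29/4)/24 - 17*atan(5/2)/60 - 13*log(2)/60 + 11*log(3/2)/36 + 19*log(17/2)/180 + 17*atan(13/2)/60 + 5*log(173/4)/24.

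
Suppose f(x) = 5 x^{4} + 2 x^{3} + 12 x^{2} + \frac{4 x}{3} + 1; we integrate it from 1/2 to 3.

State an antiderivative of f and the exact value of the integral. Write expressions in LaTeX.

Antiderivative: F(x) = x^{5} + \frac{x^{4}}{2} + 4 x^{3} + \frac{2 x^{2}}{3} + x; value = \frac{19165}{48}

Integrate term by term and add the pieces.
F(x) = x^{5} + \frac{x^{4}}{2} + 4 x^{3} + \frac{2 x^{2}}{3} + x is an antiderivative of f.
Check: d/dx[x^{5} + \frac{x^{4}}{2} + 4 x^{3} + \frac{2 x^{2}}{3} + x] = 5 x^{4} + 2 x^{3} + 12 x^{2} + \frac{4 x}{3} + 1 = f(x).
F(3) = \frac{801}{2}; F(1/2) = \frac{59}{48}.
Integral = F(3) - F(1/2) = \frac{19165}{48}.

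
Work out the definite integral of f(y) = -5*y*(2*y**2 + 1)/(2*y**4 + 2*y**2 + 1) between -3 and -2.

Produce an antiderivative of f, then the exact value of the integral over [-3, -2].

Antiderivative: F(y) = -5*log(y**4 + y**2 + 1/2)/4; value = -5*log(41/2)/4 + 5*log(181/2)/4

The substitution u = y**4 + y**2 + 1/2 works: f is exactly (dF/du)*(du/dy) for that inner function.
F(y) = -5*log(y**4 + y**2 + 1/2)/4 is an antiderivative of f.
Check: d/dy[-5*log(y**4 + y**2 + 1/2)/4] = (-10*y**3 - 5*y)/(2*y**4 + 2*y**2 + 1), which equals f(y).
F(-2) = -5*log(41/2)/4; F(-3) = -5*log(181/2)/4.
Integral = F(-2) - F(-3) = -5*log(41/2)/4 + 5*log(181/2)/4.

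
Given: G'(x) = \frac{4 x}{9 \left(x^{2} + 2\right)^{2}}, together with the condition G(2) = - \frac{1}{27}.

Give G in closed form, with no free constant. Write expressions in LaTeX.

G(x) = - \frac{2}{9 \left(x^{2} + 2\right)}

The substitution u = 3 x^{2} + 6 works: G'(x) is exactly (dG/du)*(du/dx) for that inner function.
A general antiderivative is - \frac{2}{3 \left(3 x^{2} + 6\right)} + C.
The condition gives C = - \frac{1}{27} - (- \frac{1}{27}) = 0.
So G(x) = - \frac{2}{9 \left(x^{2} + 2\right)}.
Check: d/dx[- \frac{2}{9 \left(x^{2} + 2\right)}] = \frac{4 x}{9 x^{4} + 36 x^{2} + 36}, which equals G'(x).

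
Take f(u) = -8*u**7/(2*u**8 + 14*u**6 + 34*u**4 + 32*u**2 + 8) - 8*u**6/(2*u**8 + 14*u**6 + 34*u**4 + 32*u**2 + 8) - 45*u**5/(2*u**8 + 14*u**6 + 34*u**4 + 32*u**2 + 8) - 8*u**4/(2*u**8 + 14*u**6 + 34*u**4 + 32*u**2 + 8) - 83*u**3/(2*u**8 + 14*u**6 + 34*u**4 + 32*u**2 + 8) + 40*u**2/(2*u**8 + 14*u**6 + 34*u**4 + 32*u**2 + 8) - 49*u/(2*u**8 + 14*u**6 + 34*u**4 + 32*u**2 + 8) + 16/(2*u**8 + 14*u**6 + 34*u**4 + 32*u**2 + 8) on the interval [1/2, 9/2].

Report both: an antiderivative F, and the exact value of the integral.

Antiderivative: F(u) = (4*u + 1/4)/(u**2 + 2) - log(u**4 + 3*u**2 + 1); value = -log(7549/16) - 16/89 + log(29/16)

Integrate term by term and add the pieces.
F(u) = (4*u + 1/4)/(u**2 + 2) - log(u**4 + 3*u**2 + 1) is an antiderivative of f.
Check: d/du[(4*u + 1/4)/(u**2 + 2) - log(u**4 + 3*u**2 + 1)] = (-8*u**7 - 8*u**6 - 45*u**5 - 8*u**4 - 83*u**3 + 40*u**2 - 49*u + 16)/(2*u**8 + 14*u**6 + 34*u**4 + 32*u**2 + 8), which equals f(u).
F(9/2) = 73/89 - log(7549/16); F(1/2) = 1 - log(29/16).
Integral = F(9/2) - F(1/2) = -log(7549/16) - 16/89 + log(29/16).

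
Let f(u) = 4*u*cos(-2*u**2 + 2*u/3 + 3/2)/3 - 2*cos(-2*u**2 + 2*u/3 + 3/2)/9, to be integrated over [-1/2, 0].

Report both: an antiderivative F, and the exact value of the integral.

f matches the chain-rule pattern g'(h)*h' with inner function h(u) = -2*u**2 + 2*u/3 + 3/2; substituting w = h(u) collapses the integral.
F(u) = -sin(-2*u**2 + 2*u/3 + 3/2)/3 is an antiderivative of f.
Check: d/du[-sin(-2*u**2 + 2*u/3 + 3/2)/3] = 4*u*cos(-2*u**2 + 2*u/3 + 3/2)/3 - 2*cos(-2*u**2 + 2*u/3 + 3/2)/9 = f(u).
F(0) = -sin(3/2)/3; F(-1/2) = -sin(2/3)/3.
Integral = F(0) - F(-1/2) = -sin(3/2)/3 + sin(2/3)/3.

Antiderivative: F(u) = -sin(-2*u**2 + 2*u/3 + 3/2)/3; value = -sin(3/2)/3 + sin(2/3)/3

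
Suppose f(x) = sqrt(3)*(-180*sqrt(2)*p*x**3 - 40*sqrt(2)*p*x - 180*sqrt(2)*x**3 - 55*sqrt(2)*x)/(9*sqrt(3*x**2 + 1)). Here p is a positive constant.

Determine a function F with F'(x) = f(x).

An antiderivative is F(x) = 5*sqrt(6)*sqrt(3*x**2 + 1)*(-4*p*x**2 - 4*x**2 - 1)/9.

f has the shape u'v + uv' for u = 5*sqrt(2*x**2 + 2/3)/3 and v = -4*p*x**2 - 4*x**2 - 1 — it is the derivative of the product u*v.
Check: d/dx[5*sqrt(6)*sqrt(3*x**2 + 1)*(-4*p*x**2 - 4*x**2 - 1)/9] = (-180*sqrt(6)*p*x**3 - 40*sqrt(6)*p*x - 180*sqrt(6)*x**3 - 55*sqrt(6)*x)/(9*sqrt(3*x**2 + 1)), which equals f(x).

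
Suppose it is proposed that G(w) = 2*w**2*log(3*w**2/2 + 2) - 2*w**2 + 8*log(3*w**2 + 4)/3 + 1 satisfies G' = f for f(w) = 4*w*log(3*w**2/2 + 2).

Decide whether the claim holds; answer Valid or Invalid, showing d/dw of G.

Valid - the claim checks out under differentiation.

d/dw[G] = 4*w*log(3*w**2/2 + 2)
This equals f(w) exactly, so the claim holds.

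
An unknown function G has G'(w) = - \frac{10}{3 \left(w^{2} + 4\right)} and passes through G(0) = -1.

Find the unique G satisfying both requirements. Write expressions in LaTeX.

Whatever form G(w) takes, its d/dw must return the stated G'(w).
A general antiderivative is - \frac{5 \operatorname{atan}{\left(\frac{w}{2} \right)}}{3} + C.
The condition gives C = -1 - (0) = -1.
So G(w) = - \frac{5 \operatorname{atan}{\left(\frac{w}{2} \right)}}{3} - 1.
Check: d/dw[- \frac{5 \operatorname{atan}{\left(\frac{w}{2} \right)}}{3} - 1] = - \frac{10}{3 w^{2} + 12}, which equals G'(w).

G(w) = - \frac{5 \operatorname{atan}{\left(\frac{w}{2} \right)}}{3} - 1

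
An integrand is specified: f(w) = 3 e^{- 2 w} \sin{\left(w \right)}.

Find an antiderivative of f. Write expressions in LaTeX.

For F(w) to be correct the identity F'(w) - f(w) = 0 must hold.
Check: d/dw[\frac{3 \left(- 2 \sin{\left(w \right)} - \cos{\left(w \right)}\right) e^{- 2 w}}{5}] = 3 e^{- 2 w} \sin{\left(w \right)} = f(w).

An antiderivative is F(w) = \frac{3 \left(- 2 \sin{\left(w \right)} - \cos{\left(w \right)}\right) e^{- 2 w}}{5}.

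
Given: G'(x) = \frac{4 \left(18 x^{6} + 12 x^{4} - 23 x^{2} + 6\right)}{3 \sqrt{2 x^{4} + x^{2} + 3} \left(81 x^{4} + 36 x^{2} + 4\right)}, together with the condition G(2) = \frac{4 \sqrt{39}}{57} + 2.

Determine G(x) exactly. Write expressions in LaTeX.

Whatever form G(x) takes, its d/dx must return the stated G'(x).
A general antiderivative is \frac{4 x \sqrt{2 x^{4} + x^{2} + 3}}{9 \left(3 x^{2} + \frac{2}{3}\right)} + C.
The condition gives C = \frac{4 \sqrt{39}}{57} + 2 - (\frac{4 \sqrt{39}}{57}) = 2.
So G(x) = \frac{2 \left(27 x^{2} + 2 x \sqrt{2 x^{4} + x^{2} + 3} + 6\right)}{3 \left(9 x^{2} + 2\right)}.
Check: d/dx[\frac{2 \left(27 x^{2} + 2 x \sqrt{2 x^{4} + x^{2} + 3} + 6\right)}{3 \left(9 x^{2} + 2\right)}] = \frac{72 x^{6} + 48 x^{4} - 92 x^{2} + 24}{243 x^{4} \sqrt{2 x^{4} + x^{2} + 3} + 108 x^{2} \sqrt{2 x^{4} + x^{2} + 3} + 12 \sqrt{2 x^{4} + x^{2} + 3}}, which equals G'(x).

G(x) = \frac{2 \left(27 x^{2} + 2 x \sqrt{2 x^{4} + x^{2} + 3} + 6\right)}{3 \left(9 x^{2} + 2\right)}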